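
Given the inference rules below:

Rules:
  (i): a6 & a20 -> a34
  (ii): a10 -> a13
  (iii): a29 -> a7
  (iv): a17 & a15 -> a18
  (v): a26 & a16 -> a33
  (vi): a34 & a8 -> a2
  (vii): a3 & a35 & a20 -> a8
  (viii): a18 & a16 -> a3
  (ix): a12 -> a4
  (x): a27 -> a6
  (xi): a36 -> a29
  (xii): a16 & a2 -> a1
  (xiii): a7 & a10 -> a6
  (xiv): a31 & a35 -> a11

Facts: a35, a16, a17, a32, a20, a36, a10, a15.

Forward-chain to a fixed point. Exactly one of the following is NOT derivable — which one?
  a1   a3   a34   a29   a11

a11

Round 1 fires (ii), (iv), (xi), giving a13, a18, a29.
Round 2 fires (iii), (viii), giving a7, a3.
Round 3 fires (vii), (xiii), giving a8, a6.
Round 4 fires (i), giving a34.
Round 5 fires (vi), giving a2.
Round 6 fires (xii), giving a1.
Derived: a34 (round 4), a3 (round 2), a1 (round 6), a29 (round 1). a11 never appears in any round.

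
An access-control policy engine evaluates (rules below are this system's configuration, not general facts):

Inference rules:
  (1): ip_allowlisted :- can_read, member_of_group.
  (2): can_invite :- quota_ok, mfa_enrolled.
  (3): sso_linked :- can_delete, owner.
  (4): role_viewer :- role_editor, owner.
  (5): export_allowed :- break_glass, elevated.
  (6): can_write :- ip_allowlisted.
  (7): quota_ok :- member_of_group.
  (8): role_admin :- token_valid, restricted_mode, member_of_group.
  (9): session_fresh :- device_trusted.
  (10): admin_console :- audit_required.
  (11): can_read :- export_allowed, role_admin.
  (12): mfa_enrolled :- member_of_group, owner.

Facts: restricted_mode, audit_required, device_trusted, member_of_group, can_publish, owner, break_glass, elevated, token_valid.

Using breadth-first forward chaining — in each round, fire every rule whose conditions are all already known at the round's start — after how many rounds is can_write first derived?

Round 1 fires (5), (7), (8), (9), (10), (12), giving export_allowed, quota_ok, role_admin, session_fresh, admin_console, mfa_enrolled.
Round 2 fires (2), (11), giving can_invite, can_read.
Round 3 fires (1), giving ip_allowlisted.
Round 4 fires (6), giving can_write.
can_write first appears in round 4.

4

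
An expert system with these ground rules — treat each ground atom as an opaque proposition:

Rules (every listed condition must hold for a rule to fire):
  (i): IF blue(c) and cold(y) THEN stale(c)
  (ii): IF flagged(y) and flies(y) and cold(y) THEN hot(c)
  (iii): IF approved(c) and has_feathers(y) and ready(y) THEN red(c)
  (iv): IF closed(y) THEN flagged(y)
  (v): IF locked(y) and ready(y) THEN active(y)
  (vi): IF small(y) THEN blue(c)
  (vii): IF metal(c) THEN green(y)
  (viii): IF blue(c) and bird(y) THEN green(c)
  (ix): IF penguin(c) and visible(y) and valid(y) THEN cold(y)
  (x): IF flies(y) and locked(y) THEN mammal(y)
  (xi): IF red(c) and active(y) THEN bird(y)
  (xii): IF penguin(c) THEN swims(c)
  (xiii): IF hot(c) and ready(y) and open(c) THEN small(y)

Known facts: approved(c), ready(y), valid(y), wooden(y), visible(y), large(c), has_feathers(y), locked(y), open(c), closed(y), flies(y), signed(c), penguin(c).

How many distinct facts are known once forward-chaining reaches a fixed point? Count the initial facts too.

25

Round 1 fires (iii), (iv), (v), (ix), (x), (xii), giving red(c), flagged(y), active(y), cold(y), mammal(y), swims(c).
Round 2 fires (ii), (xi), giving hot(c), bird(y).
Round 3 fires (xiii), giving small(y).
Round 4 fires (vi), giving blue(c).
Round 5 fires (i), (viii), giving stale(c), green(c).
Closure: {active(y), approved(c), bird(y), blue(c), closed(y), cold(y), flagged(y), flies(y), green(c), has_feathers(y), hot(c), large(c), locked(y), mammal(y), open(c), penguin(c), ready(y), red(c), signed(c), small(y), stale(c), swims(c), valid(y), visible(y), wooden(y)} — 25 facts.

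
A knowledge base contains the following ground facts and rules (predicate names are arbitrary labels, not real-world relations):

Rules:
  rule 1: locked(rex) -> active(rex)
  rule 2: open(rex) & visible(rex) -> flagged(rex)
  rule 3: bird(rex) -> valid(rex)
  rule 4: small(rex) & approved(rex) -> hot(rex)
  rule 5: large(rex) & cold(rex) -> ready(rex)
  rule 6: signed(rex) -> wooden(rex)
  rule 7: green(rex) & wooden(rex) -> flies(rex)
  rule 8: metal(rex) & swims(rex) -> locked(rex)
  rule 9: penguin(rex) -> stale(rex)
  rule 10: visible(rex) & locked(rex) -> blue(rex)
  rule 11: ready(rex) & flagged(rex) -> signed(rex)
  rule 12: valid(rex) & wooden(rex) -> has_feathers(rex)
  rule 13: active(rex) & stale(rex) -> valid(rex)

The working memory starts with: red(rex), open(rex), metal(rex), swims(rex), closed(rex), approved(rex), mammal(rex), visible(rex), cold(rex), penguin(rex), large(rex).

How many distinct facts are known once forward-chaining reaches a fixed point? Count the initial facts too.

21

Round 1: rule 2 [open(rex) & visible(rex) -> flagged(rex)]; rule 5 [large(rex) & cold(rex) -> ready(rex)]; rule 8 [metal(rex) & swims(rex) -> locked(rex)]; rule 9 [penguin(rex) -> stale(rex)]. Adds flagged(rex), ready(rex), locked(rex), stale(rex).
Round 2: rule 1 [locked(rex) -> active(rex)]; rule 10 [visible(rex) & locked(rex) -> blue(rex)]; rule 11 [ready(rex) & flagged(rex) -> signed(rex)]. Adds active(rex), blue(rex), signed(rex).
Round 3: rule 6 [signed(rex) -> wooden(rex)]; rule 13 [active(rex) & stale(rex) -> valid(rex)]. Adds wooden(rex), valid(rex).
Round 4: rule 12 [valid(rex) & wooden(rex) -> has_feathers(rex)]. Adds has_feathers(rex).
Closure: {active(rex), approved(rex), blue(rex), closed(rex), cold(rex), flagged(rex), has_feathers(rex), large(rex), locked(rex), mammal(rex), metal(rex), open(rex), penguin(rex), ready(rex), red(rex), signed(rex), stale(rex), swims(rex), valid(rex), visible(rex), wooden(rex)} — 21 facts.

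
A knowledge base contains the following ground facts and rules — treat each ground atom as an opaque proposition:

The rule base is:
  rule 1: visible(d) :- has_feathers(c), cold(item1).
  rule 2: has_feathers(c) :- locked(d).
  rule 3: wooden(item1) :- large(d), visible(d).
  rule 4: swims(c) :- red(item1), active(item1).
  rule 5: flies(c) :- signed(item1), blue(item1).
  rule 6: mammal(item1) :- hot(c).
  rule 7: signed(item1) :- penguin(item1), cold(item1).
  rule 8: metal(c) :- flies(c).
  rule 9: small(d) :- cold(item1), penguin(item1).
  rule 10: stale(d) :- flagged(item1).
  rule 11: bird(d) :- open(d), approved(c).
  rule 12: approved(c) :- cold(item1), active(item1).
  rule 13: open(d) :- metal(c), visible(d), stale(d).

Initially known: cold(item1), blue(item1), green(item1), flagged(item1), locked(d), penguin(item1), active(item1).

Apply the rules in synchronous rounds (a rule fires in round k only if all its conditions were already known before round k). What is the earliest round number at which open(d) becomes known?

4

Round 1: rule 2 [has_feathers(c) :- locked(d).]; rule 7 [signed(item1) :- penguin(item1), cold(item1).]; rule 9 [small(d) :- cold(item1), penguin(item1).]; rule 10 [stale(d) :- flagged(item1).]; rule 12 [approved(c) :- cold(item1), active(item1).]. New: has_feathers(c), signed(item1), small(d), stale(d), approved(c).
Round 2: rule 1 [visible(d) :- has_feathers(c), cold(item1).]; rule 5 [flies(c) :- signed(item1), blue(item1).]. New: visible(d), flies(c).
Round 3: rule 8 [metal(c) :- flies(c).]. New: metal(c).
Round 4: rule 13 [open(d) :- metal(c), visible(d), stale(d).]. New: open(d).
open(d) first appears in round 4.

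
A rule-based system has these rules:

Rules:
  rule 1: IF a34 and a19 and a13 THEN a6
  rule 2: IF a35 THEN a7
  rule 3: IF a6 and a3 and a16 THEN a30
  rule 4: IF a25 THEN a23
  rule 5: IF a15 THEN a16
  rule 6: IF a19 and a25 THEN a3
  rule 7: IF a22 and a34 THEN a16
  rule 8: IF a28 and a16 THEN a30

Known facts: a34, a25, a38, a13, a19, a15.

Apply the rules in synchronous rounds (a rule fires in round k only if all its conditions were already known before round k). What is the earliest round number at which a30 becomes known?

2

Round 1: rule 1 [IF a34 and a19 and a13 THEN a6]; rule 4 [IF a25 THEN a23]; rule 5 [IF a15 THEN a16]; rule 6 [IF a19 and a25 THEN a3]. Adds a6, a23, a16, a3.
Round 2: rule 3 [IF a6 and a3 and a16 THEN a30]. Adds a30.
a30 first appears in round 2.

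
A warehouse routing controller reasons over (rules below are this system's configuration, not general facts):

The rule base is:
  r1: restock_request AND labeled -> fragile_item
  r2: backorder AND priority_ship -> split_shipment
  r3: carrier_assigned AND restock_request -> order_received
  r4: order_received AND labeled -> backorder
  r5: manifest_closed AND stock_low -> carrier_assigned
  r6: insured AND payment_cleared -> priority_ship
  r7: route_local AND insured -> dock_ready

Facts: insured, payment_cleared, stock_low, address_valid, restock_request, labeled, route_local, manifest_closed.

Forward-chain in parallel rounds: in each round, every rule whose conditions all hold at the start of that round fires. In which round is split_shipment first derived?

Round 1 fires r1, r5, r6, r7, giving fragile_item, carrier_assigned, priority_ship, dock_ready.
Round 2 fires r3, giving order_received.
Round 3 fires r4, giving backorder.
Round 4 fires r2, giving split_shipment.
split_shipment first appears in round 4.

4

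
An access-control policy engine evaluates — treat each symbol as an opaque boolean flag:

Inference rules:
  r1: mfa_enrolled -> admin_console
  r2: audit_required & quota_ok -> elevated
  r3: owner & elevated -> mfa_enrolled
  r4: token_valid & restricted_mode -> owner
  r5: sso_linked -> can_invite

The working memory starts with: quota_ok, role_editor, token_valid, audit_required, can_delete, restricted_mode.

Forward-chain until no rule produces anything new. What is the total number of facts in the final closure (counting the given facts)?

10

Round 1 fires r2, r4, giving elevated, owner.
Round 2 fires r3, giving mfa_enrolled.
Round 3 fires r1, giving admin_console.
Closure: {admin_console, audit_required, can_delete, elevated, mfa_enrolled, owner, quota_ok, restricted_mode, role_editor, token_valid} — 10 facts.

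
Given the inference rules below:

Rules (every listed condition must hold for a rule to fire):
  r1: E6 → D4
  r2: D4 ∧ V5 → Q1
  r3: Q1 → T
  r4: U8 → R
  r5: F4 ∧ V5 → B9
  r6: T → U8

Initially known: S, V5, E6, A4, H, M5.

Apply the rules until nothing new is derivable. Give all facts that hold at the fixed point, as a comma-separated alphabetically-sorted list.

A4, D4, E6, H, M5, Q1, R, S, T, U8, V5

Round 1: r1 [E6 → D4]. New: D4.
Round 2: r2 [D4 ∧ V5 → Q1]. New: Q1.
Round 3: r3 [Q1 → T]. New: T.
Round 4: r6 [T → U8]. New: U8.
Round 5: r4 [U8 → R]. New: R.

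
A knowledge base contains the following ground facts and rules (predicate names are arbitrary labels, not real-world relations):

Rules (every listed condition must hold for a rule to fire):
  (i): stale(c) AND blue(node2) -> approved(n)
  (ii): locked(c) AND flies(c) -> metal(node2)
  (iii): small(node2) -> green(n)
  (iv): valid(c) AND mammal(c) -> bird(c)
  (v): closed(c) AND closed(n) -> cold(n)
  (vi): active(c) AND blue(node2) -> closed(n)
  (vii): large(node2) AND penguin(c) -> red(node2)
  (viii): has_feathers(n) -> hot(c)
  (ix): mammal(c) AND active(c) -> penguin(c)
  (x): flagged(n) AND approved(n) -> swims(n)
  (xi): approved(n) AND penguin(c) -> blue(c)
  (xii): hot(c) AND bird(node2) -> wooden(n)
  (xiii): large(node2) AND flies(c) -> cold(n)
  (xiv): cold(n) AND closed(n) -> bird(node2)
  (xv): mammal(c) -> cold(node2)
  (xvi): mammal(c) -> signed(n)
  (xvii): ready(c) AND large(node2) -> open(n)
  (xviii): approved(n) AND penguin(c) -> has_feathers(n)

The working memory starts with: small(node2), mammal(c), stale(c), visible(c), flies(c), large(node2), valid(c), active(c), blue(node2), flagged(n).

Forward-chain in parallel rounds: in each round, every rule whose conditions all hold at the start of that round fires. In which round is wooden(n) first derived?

4

Round 1: (i) [stale(c) AND blue(node2) -> approved(n)]; (iii) [small(node2) -> green(n)]; (iv) [valid(c) AND mammal(c) -> bird(c)]; (vi) [active(c) AND blue(node2) -> closed(n)]; (ix) [mammal(c) AND active(c) -> penguin(c)]; (xiii) [large(node2) AND flies(c) -> cold(n)]; (xv) [mammal(c) -> cold(node2)]; (xvi) [mammal(c) -> signed(n)]. New: approved(n), green(n), bird(c), closed(n), penguin(c), cold(n), cold(node2), signed(n).
Round 2: (vii) [large(node2) AND penguin(c) -> red(node2)]; (x) [flagged(n) AND approved(n) -> swims(n)]; (xi) [approved(n) AND penguin(c) -> blue(c)]; (xiv) [cold(n) AND closed(n) -> bird(node2)]; (xviii) [approved(n) AND penguin(c) -> has_feathers(n)]. New: red(node2), swims(n), blue(c), bird(node2), has_feathers(n).
Round 3: (viii) [has_feathers(n) -> hot(c)]. New: hot(c).
Round 4: (xii) [hot(c) AND bird(node2) -> wooden(n)]. New: wooden(n).
wooden(n) first appears in round 4.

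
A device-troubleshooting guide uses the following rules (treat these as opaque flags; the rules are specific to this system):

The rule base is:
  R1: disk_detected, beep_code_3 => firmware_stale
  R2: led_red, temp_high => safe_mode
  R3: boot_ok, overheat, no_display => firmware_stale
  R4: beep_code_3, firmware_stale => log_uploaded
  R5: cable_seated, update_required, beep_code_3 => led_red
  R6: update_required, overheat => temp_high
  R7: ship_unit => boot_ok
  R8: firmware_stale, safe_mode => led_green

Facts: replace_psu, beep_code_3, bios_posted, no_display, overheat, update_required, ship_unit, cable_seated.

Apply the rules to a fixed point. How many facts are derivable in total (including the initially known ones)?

Round 1: R5 [cable_seated, update_required, beep_code_3 => led_red]; R6 [update_required, overheat => temp_high]; R7 [ship_unit => boot_ok]. Adds led_red, temp_high, boot_ok.
Round 2: R2 [led_red, temp_high => safe_mode]; R3 [boot_ok, overheat, no_display => firmware_stale]. Adds safe_mode, firmware_stale.
Round 3: R4 [beep_code_3, firmware_stale => log_uploaded]; R8 [firmware_stale, safe_mode => led_green]. Adds log_uploaded, led_green.
Closure: {beep_code_3, bios_posted, boot_ok, cable_seated, firmware_stale, led_green, led_red, log_uploaded, no_display, overheat, replace_psu, safe_mode, ship_unit, temp_high, update_required} — 15 facts.

15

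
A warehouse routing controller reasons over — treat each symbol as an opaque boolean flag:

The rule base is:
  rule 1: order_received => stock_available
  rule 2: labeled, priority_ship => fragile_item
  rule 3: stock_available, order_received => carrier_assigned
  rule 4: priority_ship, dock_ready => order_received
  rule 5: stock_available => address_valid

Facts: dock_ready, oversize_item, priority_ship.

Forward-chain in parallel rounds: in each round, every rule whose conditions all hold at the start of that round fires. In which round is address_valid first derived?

Round 1 — rule 4, derive order_received.
Round 2 — rule 1, derive stock_available.
Round 3 — rule 3, rule 5, derive carrier_assigned, address_valid.
address_valid first appears in round 3.

3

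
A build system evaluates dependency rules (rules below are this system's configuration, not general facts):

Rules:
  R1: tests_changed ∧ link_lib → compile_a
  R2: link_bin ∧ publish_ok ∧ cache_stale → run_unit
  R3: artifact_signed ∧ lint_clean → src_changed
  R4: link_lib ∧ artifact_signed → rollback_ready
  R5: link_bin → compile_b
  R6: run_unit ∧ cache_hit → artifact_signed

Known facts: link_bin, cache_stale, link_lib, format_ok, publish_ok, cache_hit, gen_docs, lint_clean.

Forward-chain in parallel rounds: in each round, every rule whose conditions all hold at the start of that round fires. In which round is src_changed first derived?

3

Round 1: R2 [link_bin ∧ publish_ok ∧ cache_stale → run_unit]; R5 [link_bin → compile_b]. New: run_unit, compile_b.
Round 2: R6 [run_unit ∧ cache_hit → artifact_signed]. New: artifact_signed.
Round 3: R3 [artifact_signed ∧ lint_clean → src_changed]; R4 [link_lib ∧ artifact_signed → rollback_ready]. New: src_changed, rollback_ready.
src_changed first appears in round 3.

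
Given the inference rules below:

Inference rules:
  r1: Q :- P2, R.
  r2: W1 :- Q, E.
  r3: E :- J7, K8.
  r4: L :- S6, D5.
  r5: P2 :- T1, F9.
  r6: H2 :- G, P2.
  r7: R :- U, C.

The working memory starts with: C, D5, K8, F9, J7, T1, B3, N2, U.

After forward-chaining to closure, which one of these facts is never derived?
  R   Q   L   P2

L

Round 1: r3 [E :- J7, K8.]; r5 [P2 :- T1, F9.]; r7 [R :- U, C.]. New: E, P2, R.
Round 2: r1 [Q :- P2, R.]. New: Q.
Round 3: r2 [W1 :- Q, E.]. New: W1.
Derived: Q (round 2), P2 (round 1), R (round 1). L never appears in any round.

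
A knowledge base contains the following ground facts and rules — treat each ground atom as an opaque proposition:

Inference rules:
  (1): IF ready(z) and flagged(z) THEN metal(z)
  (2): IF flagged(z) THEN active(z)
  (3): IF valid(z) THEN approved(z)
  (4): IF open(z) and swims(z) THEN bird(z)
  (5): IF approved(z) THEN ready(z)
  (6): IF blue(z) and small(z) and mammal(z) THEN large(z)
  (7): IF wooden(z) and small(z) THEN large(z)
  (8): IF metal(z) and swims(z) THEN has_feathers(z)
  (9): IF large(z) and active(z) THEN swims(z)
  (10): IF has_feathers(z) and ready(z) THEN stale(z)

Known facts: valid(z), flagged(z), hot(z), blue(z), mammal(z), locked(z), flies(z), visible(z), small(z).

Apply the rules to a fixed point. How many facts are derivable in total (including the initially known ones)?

Round 1 fires (2), (3), (6), giving active(z), approved(z), large(z).
Round 2 fires (5), (9), giving ready(z), swims(z).
Round 3 fires (1), giving metal(z).
Round 4 fires (8), giving has_feathers(z).
Round 5 fires (10), giving stale(z).
Closure: {active(z), approved(z), blue(z), flagged(z), flies(z), has_feathers(z), hot(z), large(z), locked(z), mammal(z), metal(z), ready(z), small(z), stale(z), swims(z), valid(z), visible(z)} — 17 facts.

17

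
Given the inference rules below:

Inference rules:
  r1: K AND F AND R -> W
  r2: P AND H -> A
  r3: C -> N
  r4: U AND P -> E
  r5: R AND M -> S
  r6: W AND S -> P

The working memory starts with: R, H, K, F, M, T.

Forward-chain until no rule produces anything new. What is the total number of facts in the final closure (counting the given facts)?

10

Round 1: r1 [K AND F AND R -> W]; r5 [R AND M -> S]. Adds W, S.
Round 2: r6 [W AND S -> P]. Adds P.
Round 3: r2 [P AND H -> A]. Adds A.
Closure: {A, F, H, K, M, P, R, S, T, W} — 10 facts.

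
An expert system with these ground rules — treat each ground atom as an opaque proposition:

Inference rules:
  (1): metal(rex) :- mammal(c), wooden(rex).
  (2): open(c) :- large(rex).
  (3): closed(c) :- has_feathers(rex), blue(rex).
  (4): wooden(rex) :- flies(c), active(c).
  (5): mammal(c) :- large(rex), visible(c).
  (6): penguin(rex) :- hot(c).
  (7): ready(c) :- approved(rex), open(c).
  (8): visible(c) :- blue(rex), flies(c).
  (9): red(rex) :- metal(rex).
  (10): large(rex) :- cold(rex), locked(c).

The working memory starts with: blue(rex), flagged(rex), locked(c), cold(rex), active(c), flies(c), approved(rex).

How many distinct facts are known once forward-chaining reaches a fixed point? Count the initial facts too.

15

Round 1 fires (4), (8), (10), giving wooden(rex), visible(c), large(rex).
Round 2 fires (2), (5), giving open(c), mammal(c).
Round 3 fires (1), (7), giving metal(rex), ready(c).
Round 4 fires (9), giving red(rex).
Closure: {active(c), approved(rex), blue(rex), cold(rex), flagged(rex), flies(c), large(rex), locked(c), mammal(c), metal(rex), open(c), ready(c), red(rex), visible(c), wooden(rex)} — 15 facts.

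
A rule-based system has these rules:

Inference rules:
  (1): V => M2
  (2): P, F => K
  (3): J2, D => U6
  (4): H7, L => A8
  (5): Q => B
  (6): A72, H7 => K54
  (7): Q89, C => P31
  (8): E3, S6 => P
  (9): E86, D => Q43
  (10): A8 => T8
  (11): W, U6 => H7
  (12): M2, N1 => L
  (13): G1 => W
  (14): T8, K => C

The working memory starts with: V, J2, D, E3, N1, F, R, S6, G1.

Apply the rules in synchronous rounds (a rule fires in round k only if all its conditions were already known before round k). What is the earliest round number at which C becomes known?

Round 1: (1) [V => M2]; (3) [J2, D => U6]; (8) [E3, S6 => P]; (13) [G1 => W]. Adds M2, U6, P, W.
Round 2: (2) [P, F => K]; (11) [W, U6 => H7]; (12) [M2, N1 => L]. Adds K, H7, L.
Round 3: (4) [H7, L => A8]. Adds A8.
Round 4: (10) [A8 => T8]. Adds T8.
Round 5: (14) [T8, K => C]. Adds C.
C first appears in round 5.

5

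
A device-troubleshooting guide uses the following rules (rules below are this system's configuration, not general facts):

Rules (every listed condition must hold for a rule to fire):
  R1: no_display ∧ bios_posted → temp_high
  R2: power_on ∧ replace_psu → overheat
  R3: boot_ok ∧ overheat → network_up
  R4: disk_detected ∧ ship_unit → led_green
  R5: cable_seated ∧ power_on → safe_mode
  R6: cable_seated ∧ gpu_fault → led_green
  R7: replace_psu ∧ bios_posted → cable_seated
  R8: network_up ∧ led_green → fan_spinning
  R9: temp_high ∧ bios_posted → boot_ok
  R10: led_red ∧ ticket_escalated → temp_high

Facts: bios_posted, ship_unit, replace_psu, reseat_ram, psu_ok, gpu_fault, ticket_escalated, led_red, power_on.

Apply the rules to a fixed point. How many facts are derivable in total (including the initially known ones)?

[1] R2 [power_on ∧ replace_psu → overheat]; R7 [replace_psu ∧ bios_posted → cable_seated]; R10 [led_red ∧ ticket_escalated → temp_high]. ⇒ new: overheat, cable_seated, temp_high.
[2] R5 [cable_seated ∧ power_on → safe_mode]; R6 [cable_seated ∧ gpu_fault → led_green]; R9 [temp_high ∧ bios_posted → boot_ok]. ⇒ new: safe_mode, led_green, boot_ok.
[3] R3 [boot_ok ∧ overheat → network_up]. ⇒ new: network_up.
[4] R8 [network_up ∧ led_green → fan_spinning]. ⇒ new: fan_spinning.
Closure: {bios_posted, boot_ok, cable_seated, fan_spinning, gpu_fault, led_green, led_red, network_up, overheat, power_on, psu_ok, replace_psu, reseat_ram, safe_mode, ship_unit, temp_high, ticket_escalated} — 17 facts.

17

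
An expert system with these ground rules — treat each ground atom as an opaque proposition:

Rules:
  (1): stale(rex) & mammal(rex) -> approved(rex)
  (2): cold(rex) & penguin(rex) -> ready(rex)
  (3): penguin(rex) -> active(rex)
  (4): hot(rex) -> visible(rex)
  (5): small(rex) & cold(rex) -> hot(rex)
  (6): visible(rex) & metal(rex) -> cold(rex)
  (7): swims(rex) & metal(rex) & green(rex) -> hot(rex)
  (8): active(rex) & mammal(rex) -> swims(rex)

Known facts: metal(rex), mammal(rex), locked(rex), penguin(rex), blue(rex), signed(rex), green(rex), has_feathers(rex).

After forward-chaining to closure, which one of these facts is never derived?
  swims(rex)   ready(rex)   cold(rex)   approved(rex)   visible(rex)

approved(rex)

Round 1 — (3), derive active(rex).
Round 2 — (8), derive swims(rex).
Round 3 — (7), derive hot(rex).
Round 4 — (4), derive visible(rex).
Round 5 — (6), derive cold(rex).
Round 6 — (2), derive ready(rex).
Derived: swims(rex) (round 2), visible(rex) (round 4), cold(rex) (round 5), ready(rex) (round 6). approved(rex) never appears in any round.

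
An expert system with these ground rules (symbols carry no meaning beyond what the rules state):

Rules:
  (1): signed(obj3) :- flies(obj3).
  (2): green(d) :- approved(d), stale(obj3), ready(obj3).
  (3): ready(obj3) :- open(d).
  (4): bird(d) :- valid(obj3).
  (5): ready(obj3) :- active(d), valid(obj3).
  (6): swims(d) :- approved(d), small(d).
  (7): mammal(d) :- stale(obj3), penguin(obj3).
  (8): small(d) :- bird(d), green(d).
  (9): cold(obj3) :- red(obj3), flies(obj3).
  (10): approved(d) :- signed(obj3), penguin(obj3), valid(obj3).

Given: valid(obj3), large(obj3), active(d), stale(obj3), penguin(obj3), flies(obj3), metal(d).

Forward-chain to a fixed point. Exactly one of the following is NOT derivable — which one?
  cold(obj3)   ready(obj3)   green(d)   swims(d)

Round 1: (1) [signed(obj3) :- flies(obj3).]; (4) [bird(d) :- valid(obj3).]; (5) [ready(obj3) :- active(d), valid(obj3).]; (7) [mammal(d) :- stale(obj3), penguin(obj3).]. New: signed(obj3), bird(d), ready(obj3), mammal(d).
Round 2: (10) [approved(d) :- signed(obj3), penguin(obj3), valid(obj3).]. New: approved(d).
Round 3: (2) [green(d) :- approved(d), stale(obj3), ready(obj3).]. New: green(d).
Round 4: (8) [small(d) :- bird(d), green(d).]. New: small(d).
Round 5: (6) [swims(d) :- approved(d), small(d).]. New: swims(d).
Derived: swims(d) (round 5), green(d) (round 3), ready(obj3) (round 1). cold(obj3) never appears in any round.

cold(obj3)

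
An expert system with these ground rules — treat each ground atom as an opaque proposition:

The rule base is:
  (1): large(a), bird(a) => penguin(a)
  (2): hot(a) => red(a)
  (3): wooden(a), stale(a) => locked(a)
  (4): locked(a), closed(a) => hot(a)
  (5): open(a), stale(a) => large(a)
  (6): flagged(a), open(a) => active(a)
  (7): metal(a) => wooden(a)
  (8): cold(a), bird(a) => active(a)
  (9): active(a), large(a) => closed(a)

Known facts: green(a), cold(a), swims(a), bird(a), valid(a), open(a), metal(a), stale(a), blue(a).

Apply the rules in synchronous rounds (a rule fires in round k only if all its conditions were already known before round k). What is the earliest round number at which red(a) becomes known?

Round 1 fires (5), (7), (8), giving large(a), wooden(a), active(a).
Round 2 fires (1), (3), (9), giving penguin(a), locked(a), closed(a).
Round 3 fires (4), giving hot(a).
Round 4 fires (2), giving red(a).
red(a) first appears in round 4.

4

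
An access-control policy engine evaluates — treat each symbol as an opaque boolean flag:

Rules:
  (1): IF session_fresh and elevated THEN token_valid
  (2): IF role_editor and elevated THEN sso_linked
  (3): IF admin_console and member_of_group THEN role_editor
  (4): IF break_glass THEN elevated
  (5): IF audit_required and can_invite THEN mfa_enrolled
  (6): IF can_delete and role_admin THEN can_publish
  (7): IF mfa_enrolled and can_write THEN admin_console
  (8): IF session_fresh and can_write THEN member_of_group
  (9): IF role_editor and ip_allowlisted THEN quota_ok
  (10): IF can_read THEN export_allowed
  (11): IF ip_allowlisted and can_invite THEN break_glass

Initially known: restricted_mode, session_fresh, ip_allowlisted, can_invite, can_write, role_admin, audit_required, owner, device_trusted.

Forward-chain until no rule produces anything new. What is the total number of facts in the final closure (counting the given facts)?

18

Round 1 fires (5), (8), (11), giving mfa_enrolled, member_of_group, break_glass.
Round 2 fires (4), (7), giving elevated, admin_console.
Round 3 fires (1), (3), giving token_valid, role_editor.
Round 4 fires (2), (9), giving sso_linked, quota_ok.
Closure: {admin_console, audit_required, break_glass, can_invite, can_write, device_trusted, elevated, ip_allowlisted, member_of_group, mfa_enrolled, owner, quota_ok, restricted_mode, role_admin, role_editor, session_fresh, sso_linked, token_valid} — 18 facts.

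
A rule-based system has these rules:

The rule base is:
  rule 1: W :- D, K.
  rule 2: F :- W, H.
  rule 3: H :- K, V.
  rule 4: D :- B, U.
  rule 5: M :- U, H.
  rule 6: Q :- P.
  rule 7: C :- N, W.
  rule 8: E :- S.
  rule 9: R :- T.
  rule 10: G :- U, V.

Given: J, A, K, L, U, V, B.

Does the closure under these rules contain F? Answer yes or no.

yes

Round 1: rule 3 [H :- K, V.]; rule 4 [D :- B, U.]; rule 10 [G :- U, V.]. Adds H, D, G.
Round 2: rule 1 [W :- D, K.]; rule 5 [M :- U, H.]. Adds W, M.
Round 3: rule 2 [F :- W, H.]. Adds F.
F appears in round 3, so it is derivable.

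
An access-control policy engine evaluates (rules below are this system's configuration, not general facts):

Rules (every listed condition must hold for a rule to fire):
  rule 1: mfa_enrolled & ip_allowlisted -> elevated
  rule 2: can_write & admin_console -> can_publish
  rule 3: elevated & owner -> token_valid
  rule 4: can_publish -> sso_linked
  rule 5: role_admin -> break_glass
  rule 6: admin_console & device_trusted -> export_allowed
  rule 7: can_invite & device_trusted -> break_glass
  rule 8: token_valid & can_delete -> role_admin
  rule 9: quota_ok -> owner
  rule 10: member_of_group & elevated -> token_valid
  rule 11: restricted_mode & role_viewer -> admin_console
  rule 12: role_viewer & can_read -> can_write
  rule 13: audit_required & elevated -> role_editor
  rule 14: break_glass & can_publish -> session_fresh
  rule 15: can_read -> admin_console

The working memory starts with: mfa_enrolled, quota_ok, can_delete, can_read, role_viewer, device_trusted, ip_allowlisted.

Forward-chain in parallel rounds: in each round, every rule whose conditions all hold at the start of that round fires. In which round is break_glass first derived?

Round 1: rule 1 [mfa_enrolled & ip_allowlisted -> elevated]; rule 9 [quota_ok -> owner]; rule 12 [role_viewer & can_read -> can_write]; rule 15 [can_read -> admin_console]. Adds elevated, owner, can_write, admin_console.
Round 2: rule 2 [can_write & admin_console -> can_publish]; rule 3 [elevated & owner -> token_valid]; rule 6 [admin_console & device_trusted -> export_allowed]. Adds can_publish, token_valid, export_allowed.
Round 3: rule 4 [can_publish -> sso_linked]; rule 8 [token_valid & can_delete -> role_admin]. Adds sso_linked, role_admin.
Round 4: rule 5 [role_admin -> break_glass]. Adds break_glass.
break_glass first appears in round 4.

4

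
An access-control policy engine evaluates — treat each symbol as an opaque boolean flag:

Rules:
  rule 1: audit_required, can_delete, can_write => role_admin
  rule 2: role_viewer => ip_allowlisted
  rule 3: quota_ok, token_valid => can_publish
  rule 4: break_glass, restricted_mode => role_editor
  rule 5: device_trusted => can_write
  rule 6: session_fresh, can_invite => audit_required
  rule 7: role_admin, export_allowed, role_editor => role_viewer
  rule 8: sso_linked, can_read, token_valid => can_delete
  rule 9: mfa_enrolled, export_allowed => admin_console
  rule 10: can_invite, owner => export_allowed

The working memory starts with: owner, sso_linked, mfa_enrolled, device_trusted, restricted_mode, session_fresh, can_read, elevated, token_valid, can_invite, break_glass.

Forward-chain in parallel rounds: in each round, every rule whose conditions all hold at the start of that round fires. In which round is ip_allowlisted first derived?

4

Round 1: rule 4 [break_glass, restricted_mode => role_editor]; rule 5 [device_trusted => can_write]; rule 6 [session_fresh, can_invite => audit_required]; rule 8 [sso_linked, can_read, token_valid => can_delete]; rule 10 [can_invite, owner => export_allowed]. New: role_editor, can_write, audit_required, can_delete, export_allowed.
Round 2: rule 1 [audit_required, can_delete, can_write => role_admin]; rule 9 [mfa_enrolled, export_allowed => admin_console]. New: role_admin, admin_console.
Round 3: rule 7 [role_admin, export_allowed, role_editor => role_viewer]. New: role_viewer.
Round 4: rule 2 [role_viewer => ip_allowlisted]. New: ip_allowlisted.
ip_allowlisted first appears in round 4.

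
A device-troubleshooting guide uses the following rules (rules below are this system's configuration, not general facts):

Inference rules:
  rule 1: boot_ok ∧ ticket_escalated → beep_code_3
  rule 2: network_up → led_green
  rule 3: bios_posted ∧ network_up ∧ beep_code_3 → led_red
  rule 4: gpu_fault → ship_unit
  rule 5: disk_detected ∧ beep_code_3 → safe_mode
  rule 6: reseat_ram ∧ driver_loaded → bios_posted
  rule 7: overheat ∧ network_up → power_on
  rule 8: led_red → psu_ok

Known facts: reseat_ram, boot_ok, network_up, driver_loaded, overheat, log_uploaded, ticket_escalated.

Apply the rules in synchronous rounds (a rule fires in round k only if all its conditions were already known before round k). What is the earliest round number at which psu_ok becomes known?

3

Round 1: rule 1 [boot_ok ∧ ticket_escalated → beep_code_3]; rule 2 [network_up → led_green]; rule 6 [reseat_ram ∧ driver_loaded → bios_posted]; rule 7 [overheat ∧ network_up → power_on]. Adds beep_code_3, led_green, bios_posted, power_on.
Round 2: rule 3 [bios_posted ∧ network_up ∧ beep_code_3 → led_red]. Adds led_red.
Round 3: rule 8 [led_red → psu_ok]. Adds psu_ok.
psu_ok first appears in round 3.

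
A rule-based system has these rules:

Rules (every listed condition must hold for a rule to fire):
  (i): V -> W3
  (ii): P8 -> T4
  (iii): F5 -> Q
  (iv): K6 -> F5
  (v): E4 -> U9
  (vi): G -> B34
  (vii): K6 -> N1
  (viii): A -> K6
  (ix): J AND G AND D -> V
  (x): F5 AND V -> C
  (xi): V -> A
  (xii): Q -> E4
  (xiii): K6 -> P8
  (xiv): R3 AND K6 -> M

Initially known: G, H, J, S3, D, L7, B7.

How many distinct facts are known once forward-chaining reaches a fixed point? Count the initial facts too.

20

Round 1 — (vi), (ix), derive B34, V.
Round 2 — (i), (xi), derive W3, A.
Round 3 — (viii), derive K6.
Round 4 — (iv), (vii), (xiii), derive F5, N1, P8.
Round 5 — (ii), (iii), (x), derive T4, Q, C.
Round 6 — (xii), derive E4.
Round 7 — (v), derive U9.
Closure: {A, B34, B7, C, D, E4, F5, G, H, J, K6, L7, N1, P8, Q, S3, T4, U9, V, W3} — 20 facts.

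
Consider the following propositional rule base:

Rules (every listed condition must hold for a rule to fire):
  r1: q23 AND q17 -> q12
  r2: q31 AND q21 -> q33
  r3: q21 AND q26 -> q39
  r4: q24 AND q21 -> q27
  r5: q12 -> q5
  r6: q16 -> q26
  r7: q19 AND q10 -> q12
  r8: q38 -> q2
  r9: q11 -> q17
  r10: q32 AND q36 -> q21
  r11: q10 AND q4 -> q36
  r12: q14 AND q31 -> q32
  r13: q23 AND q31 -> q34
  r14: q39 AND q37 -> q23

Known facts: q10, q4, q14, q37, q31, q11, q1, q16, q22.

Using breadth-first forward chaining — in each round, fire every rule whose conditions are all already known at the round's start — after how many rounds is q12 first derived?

Round 1: r6 [q16 -> q26]; r9 [q11 -> q17]; r11 [q10 AND q4 -> q36]; r12 [q14 AND q31 -> q32]. Adds q26, q17, q36, q32.
Round 2: r10 [q32 AND q36 -> q21]. Adds q21.
Round 3: r2 [q31 AND q21 -> q33]; r3 [q21 AND q26 -> q39]. Adds q33, q39.
Round 4: r14 [q39 AND q37 -> q23]. Adds q23.
Round 5: r1 [q23 AND q17 -> q12]; r13 [q23 AND q31 -> q34]. Adds q12, q34.
q12 first appears in round 5.

5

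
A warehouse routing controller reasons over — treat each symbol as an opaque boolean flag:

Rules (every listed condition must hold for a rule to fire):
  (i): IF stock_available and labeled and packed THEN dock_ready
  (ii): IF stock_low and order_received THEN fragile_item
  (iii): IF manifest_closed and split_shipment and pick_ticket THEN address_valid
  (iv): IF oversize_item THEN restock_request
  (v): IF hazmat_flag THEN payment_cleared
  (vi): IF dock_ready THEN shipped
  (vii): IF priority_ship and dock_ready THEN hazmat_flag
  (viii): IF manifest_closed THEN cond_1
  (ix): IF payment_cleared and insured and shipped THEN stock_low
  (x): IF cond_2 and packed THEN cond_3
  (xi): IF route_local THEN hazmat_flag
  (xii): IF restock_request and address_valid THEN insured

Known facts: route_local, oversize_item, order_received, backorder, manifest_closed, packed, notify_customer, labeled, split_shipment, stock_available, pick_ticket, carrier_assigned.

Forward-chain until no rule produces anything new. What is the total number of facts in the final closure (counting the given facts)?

[1] (i) [IF stock_available and labeled and packed THEN dock_ready]; (iii) [IF manifest_closed and split_shipment and pick_ticket THEN address_valid]; (iv) [IF oversize_item THEN restock_request]; (viii) [IF manifest_closed THEN cond_1]; (xi) [IF route_local THEN hazmat_flag]. ⇒ new: dock_ready, address_valid, restock_request, cond_1, hazmat_flag.
[2] (v) [IF hazmat_flag THEN payment_cleared]; (vi) [IF dock_ready THEN shipped]; (xii) [IF restock_request and address_valid THEN insured]. ⇒ new: payment_cleared, shipped, insured.
[3] (ix) [IF payment_cleared and insured and shipped THEN stock_low]. ⇒ new: stock_low.
[4] (ii) [IF stock_low and order_received THEN fragile_item]. ⇒ new: fragile_item.
Closure: {address_valid, backorder, carrier_assigned, cond_1, dock_ready, fragile_item, hazmat_flag, insured, labeled, manifest_closed, notify_customer, order_received, oversize_item, packed, payment_cleared, pick_ticket, restock_request, route_local, shipped, split_shipment, stock_available, stock_low} — 22 facts.

22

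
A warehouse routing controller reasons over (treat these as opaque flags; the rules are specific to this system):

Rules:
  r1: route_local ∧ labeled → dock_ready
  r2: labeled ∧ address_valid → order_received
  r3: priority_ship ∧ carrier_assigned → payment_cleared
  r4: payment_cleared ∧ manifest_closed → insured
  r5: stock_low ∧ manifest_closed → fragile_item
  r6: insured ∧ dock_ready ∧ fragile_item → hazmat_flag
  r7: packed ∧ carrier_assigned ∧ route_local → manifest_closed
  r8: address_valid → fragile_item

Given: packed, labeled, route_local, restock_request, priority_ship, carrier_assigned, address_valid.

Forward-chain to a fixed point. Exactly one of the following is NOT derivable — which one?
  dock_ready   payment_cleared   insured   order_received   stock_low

stock_low

Round 1 — r1, r2, r3, r7, r8, derive dock_ready, order_received, payment_cleared, manifest_closed, fragile_item.
Round 2 — r4, derive insured.
Round 3 — r6, derive hazmat_flag.
Derived: insured (round 2), payment_cleared (round 1), order_received (round 1), dock_ready (round 1). stock_low never appears in any round.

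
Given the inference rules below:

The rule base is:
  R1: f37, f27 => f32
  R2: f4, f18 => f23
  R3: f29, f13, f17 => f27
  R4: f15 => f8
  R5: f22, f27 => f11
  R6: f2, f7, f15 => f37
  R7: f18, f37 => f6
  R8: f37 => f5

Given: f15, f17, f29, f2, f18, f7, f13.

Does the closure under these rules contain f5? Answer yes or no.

Round 1 fires R3, R4, R6, giving f27, f8, f37.
Round 2 fires R1, R7, R8, giving f32, f6, f5.
f5 appears in round 2, so it is derivable.

yes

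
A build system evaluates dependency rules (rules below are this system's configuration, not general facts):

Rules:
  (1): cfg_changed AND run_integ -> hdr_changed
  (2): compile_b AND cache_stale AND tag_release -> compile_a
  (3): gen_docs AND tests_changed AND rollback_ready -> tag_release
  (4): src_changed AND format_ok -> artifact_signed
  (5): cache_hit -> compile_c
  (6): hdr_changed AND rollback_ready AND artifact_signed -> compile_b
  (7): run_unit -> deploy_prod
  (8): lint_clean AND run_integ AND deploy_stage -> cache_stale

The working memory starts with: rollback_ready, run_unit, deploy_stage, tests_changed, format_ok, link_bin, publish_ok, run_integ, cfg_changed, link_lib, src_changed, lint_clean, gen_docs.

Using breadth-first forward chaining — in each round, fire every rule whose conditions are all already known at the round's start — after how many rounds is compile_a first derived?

[1] (1) [cfg_changed AND run_integ -> hdr_changed]; (3) [gen_docs AND tests_changed AND rollback_ready -> tag_release]; (4) [src_changed AND format_ok -> artifact_signed]; (7) [run_unit -> deploy_prod]; (8) [lint_clean AND run_integ AND deploy_stage -> cache_stale]. ⇒ new: hdr_changed, tag_release, artifact_signed, deploy_prod, cache_stale.
[2] (6) [hdr_changed AND rollback_ready AND artifact_signed -> compile_b]. ⇒ new: compile_b.
[3] (2) [compile_b AND cache_stale AND tag_release -> compile_a]. ⇒ new: compile_a.
compile_a first appears in round 3.

3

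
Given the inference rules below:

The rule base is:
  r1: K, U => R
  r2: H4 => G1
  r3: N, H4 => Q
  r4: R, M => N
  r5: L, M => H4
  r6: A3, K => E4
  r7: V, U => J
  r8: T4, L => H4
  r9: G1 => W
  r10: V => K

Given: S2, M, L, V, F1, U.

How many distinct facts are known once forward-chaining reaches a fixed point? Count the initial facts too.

14

Round 1: r5 [L, M => H4]; r7 [V, U => J]; r10 [V => K]. Adds H4, J, K.
Round 2: r1 [K, U => R]; r2 [H4 => G1]. Adds R, G1.
Round 3: r4 [R, M => N]; r9 [G1 => W]. Adds N, W.
Round 4: r3 [N, H4 => Q]. Adds Q.
Closure: {F1, G1, H4, J, K, L, M, N, Q, R, S2, U, V, W} — 14 facts.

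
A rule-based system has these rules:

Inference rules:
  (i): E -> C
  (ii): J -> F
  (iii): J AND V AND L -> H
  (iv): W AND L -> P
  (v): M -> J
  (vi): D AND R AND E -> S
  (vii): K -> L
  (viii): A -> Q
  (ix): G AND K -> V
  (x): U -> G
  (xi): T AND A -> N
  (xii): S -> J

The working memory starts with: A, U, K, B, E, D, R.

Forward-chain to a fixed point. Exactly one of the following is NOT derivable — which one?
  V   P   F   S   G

Round 1: (i) [E -> C]; (vi) [D AND R AND E -> S]; (vii) [K -> L]; (viii) [A -> Q]; (x) [U -> G]. Adds C, S, L, Q, G.
Round 2: (ix) [G AND K -> V]; (xii) [S -> J]. Adds V, J.
Round 3: (ii) [J -> F]; (iii) [J AND V AND L -> H]. Adds F, H.
Derived: S (round 1), G (round 1), V (round 2), F (round 3). P never appears in any round.

P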